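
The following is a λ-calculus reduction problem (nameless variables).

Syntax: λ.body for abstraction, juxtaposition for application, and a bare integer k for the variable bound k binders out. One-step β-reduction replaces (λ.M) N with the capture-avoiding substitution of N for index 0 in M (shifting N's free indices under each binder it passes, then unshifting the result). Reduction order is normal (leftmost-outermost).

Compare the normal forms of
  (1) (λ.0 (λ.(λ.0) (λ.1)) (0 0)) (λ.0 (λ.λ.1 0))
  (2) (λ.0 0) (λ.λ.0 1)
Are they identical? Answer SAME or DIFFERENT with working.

Term A:
  start: (λ.0 (λ.(λ.0) (λ.1)) (0 0)) (λ.0 (λ.λ.1 0))
  →1  (λ.0 (λ.λ.1 0)) (λ.(λ.0) (λ.1)) ((λ.0 (λ.λ.1 0)) (λ.0 (λ.λ.1 0)))
  →2  (λ.(λ.0) (λ.1)) (λ.λ.1 0) ((λ.0 (λ.λ.1 0)) (λ.0 (λ.λ.1 0)))
  →3  (λ.0) (λ.λ.λ.1 0) ((λ.0 (λ.λ.1 0)) (λ.0 (λ.λ.1 0)))
  →4  (λ.λ.λ.1 0) ((λ.0 (λ.λ.1 0)) (λ.0 (λ.λ.1 0)))
  →5  λ.λ.1 0

Term B:
  start: (λ.0 0) (λ.λ.0 1)
  →1  (λ.λ.0 1) (λ.λ.0 1)
  →2  λ.0 (λ.λ.0 1)

Answer: DIFFERENT — A ⇓ λ.λ.1 0, B ⇓ λ.0 (λ.λ.0 1)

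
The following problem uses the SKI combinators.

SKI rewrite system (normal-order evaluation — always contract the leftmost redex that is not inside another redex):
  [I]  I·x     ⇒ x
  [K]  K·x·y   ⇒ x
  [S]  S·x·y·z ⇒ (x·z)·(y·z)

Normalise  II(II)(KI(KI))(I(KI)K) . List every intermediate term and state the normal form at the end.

  start: II(II)(KI(KI))(I(KI)K)
  step 1: I(II)(KI(KI))(I(KI)K)
  step 2: II(KI(KI))(I(KI)K)
  step 3: I(KI(KI))(I(KI)K)
  step 4: KI(KI)(I(KI)K)
  step 5: I(I(KI)K)
  step 6: I(KI)K
  step 7: KIK
  step 8: I

Answer: normal form = I  (in 8 steps)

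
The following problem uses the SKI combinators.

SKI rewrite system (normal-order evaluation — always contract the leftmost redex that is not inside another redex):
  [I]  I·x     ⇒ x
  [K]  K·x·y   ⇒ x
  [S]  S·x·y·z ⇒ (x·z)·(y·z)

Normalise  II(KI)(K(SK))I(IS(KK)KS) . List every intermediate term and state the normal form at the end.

Answer: normal form = K(KS)  (in 8 steps)

Working:
  start: II(KI)(K(SK))I(IS(KK)KS)
  →1  I(KI)(K(SK))I(IS(KK)KS)
  →2  KI(K(SK))I(IS(KK)KS)
  →3  II(IS(KK)KS)
  →4  I(IS(KK)KS)
  →5  IS(KK)KS
  →6  S(KK)KS
  →7  KKS(KS)
  →8  K(KS)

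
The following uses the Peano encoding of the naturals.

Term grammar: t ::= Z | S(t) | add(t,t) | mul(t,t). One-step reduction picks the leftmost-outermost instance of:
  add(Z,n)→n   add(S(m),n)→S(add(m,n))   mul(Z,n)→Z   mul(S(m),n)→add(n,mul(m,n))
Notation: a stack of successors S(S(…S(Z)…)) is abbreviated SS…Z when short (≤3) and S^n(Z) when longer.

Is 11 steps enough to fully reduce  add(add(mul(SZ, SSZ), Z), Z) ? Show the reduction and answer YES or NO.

Answer: YES — reaches normal form SSZ in 11 ≤ 11 steps

Derivation:
  start: add(add(mul(SZ, SSZ), Z), Z)
  →1  add(add(add(SSZ, mul(Z, SSZ)), Z), Z)
  →2  add(add(S(add(SZ, mul(Z, SSZ))), Z), Z)
  →3  add(S(add(add(SZ, mul(Z, SSZ)), Z)), Z)
  →4  S(add(add(add(SZ, mul(Z, SSZ)), Z), Z))
  →5  S(add(add(S(add(Z, mul(Z, SSZ))), Z), Z))
  →6  S(add(S(add(add(Z, mul(Z, SSZ)), Z)), Z))
  →7  S(S(add(add(add(Z, mul(Z, SSZ)), Z), Z)))
  →8  S(S(add(add(mul(Z, SSZ), Z), Z)))
  →9  S(S(add(add(Z, Z), Z)))
  →10  S(S(add(Z, Z)))
  →11  SSZ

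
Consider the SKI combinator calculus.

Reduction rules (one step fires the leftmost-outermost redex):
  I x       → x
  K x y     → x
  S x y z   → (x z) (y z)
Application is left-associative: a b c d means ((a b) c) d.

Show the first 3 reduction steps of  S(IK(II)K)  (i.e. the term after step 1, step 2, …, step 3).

Answer: after 3 steps: SI

Working:
  start: S(IK(II)K)
  [1] S(K(II)K)
  [2] S(II)
  [3] SI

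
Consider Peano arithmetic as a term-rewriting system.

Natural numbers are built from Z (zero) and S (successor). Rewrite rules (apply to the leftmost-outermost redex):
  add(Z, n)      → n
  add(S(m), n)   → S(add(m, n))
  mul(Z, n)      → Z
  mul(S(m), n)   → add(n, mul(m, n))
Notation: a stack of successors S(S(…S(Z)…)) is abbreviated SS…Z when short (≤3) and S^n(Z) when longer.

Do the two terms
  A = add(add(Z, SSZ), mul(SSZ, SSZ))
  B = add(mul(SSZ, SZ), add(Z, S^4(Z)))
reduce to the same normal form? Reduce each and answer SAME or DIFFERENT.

Answer: SAME — A ⇓ S^6(Z), B ⇓ S^6(Z)

Working:
Term A:
  start: add(add(Z, SSZ), mul(SSZ, SSZ))
  →1  add(SSZ, mul(SSZ, SSZ))
  →2  S(add(SZ, mul(SSZ, SSZ)))
  →3  S(S(add(Z, mul(SSZ, SSZ))))
  →4  S(S(mul(SSZ, SSZ)))
  →5  S(S(add(SSZ, mul(SZ, SSZ))))
  →6  S(S(S(add(SZ, mul(SZ, SSZ)))))
  →7  S(S(S(S(add(Z, mul(SZ, SSZ))))))
  →8  S(S(S(S(mul(SZ, SSZ)))))
  →9  S(S(S(S(add(SSZ, mul(Z, SSZ))))))
  →10  S(S(S(S(S(add(SZ, mul(Z, SSZ)))))))
  →11  S(S(S(S(S(S(add(Z, mul(Z, SSZ))))))))
  →12  S(S(S(S(S(S(mul(Z, SSZ)))))))
  →13  S^6(Z)

Term B:
  start: add(mul(SSZ, SZ), add(Z, S^4(Z)))
  →1  add(add(SZ, mul(SZ, SZ)), add(Z, S^4(Z)))
  →2  add(S(add(Z, mul(SZ, SZ))), add(Z, S^4(Z)))
  →3  S(add(add(Z, mul(SZ, SZ)), add(Z, S^4(Z))))
  →4  S(add(mul(SZ, SZ), add(Z, S^4(Z))))
  →5  S(add(add(SZ, mul(Z, SZ)), add(Z, S^4(Z))))
  →6  S(add(S(add(Z, mul(Z, SZ))), add(Z, S^4(Z))))
  →7  S(S(add(add(Z, mul(Z, SZ)), add(Z, S^4(Z)))))
  →8  S(S(add(mul(Z, SZ), add(Z, S^4(Z)))))
  →9  S(S(add(Z, add(Z, S^4(Z)))))
  →10  S(S(add(Z, S^4(Z))))
  →11  S^6(Z)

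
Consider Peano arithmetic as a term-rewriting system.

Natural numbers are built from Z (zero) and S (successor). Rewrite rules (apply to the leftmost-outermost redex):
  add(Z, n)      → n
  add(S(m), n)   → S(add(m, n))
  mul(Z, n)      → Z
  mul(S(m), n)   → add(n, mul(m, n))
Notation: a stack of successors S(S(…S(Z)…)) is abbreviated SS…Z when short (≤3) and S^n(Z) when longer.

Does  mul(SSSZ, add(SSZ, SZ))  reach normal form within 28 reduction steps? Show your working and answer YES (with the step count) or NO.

  start: mul(SSSZ, add(SSZ, SZ))
  →1  add(add(SSZ, SZ), mul(SSZ, add(SSZ, SZ)))
  →2  add(S(add(SZ, SZ)), mul(SSZ, add(SSZ, SZ)))
  →3  S(add(add(SZ, SZ), mul(SSZ, add(SSZ, SZ))))
  →4  S(add(S(add(Z, SZ)), mul(SSZ, add(SSZ, SZ))))
  →5  S(S(add(add(Z, SZ), mul(SSZ, add(SSZ, SZ)))))
  →6  S(S(add(SZ, mul(SSZ, add(SSZ, SZ)))))
  →7  S(S(S(add(Z, mul(SSZ, add(SSZ, SZ))))))
  →8  S(S(S(mul(SSZ, add(SSZ, SZ)))))
  →9  S(S(S(add(add(SSZ, SZ), mul(SZ, add(SSZ, SZ))))))
  →10  S(S(S(add(S(add(SZ, SZ)), mul(SZ, add(SSZ, SZ))))))
  →11  S(S(S(S(add(add(SZ, SZ), mul(SZ, add(SSZ, SZ)))))))
  →12  S(S(S(S(add(S(add(Z, SZ)), mul(SZ, add(SSZ, SZ)))))))
  →13  S(S(S(S(S(add(add(Z, SZ), mul(SZ, add(SSZ, SZ))))))))
  →14  S(S(S(S(S(add(SZ, mul(SZ, add(SSZ, SZ))))))))
  →15  S(S(S(S(S(S(add(Z, mul(SZ, add(SSZ, SZ)))))))))
  →16  S(S(S(S(S(S(mul(SZ, add(SSZ, SZ))))))))
  →17  S(S(S(S(S(S(add(add(SSZ, SZ), mul(Z, add(SSZ, SZ)))))))))
  →18  S(S(S(S(S(S(add(S(add(SZ, SZ)), mul(Z, add(SSZ, SZ)))))))))
  →19  S(S(S(S(S(S(S(add(add(SZ, SZ), mul(Z, add(SSZ, SZ))))))))))
  →20  S(S(S(S(S(S(S(add(S(add(Z, SZ)), mul(Z, add(SSZ, SZ))))))))))
  →21  S(S(S(S(S(S(S(S(add(add(Z, SZ), mul(Z, add(SSZ, SZ)))))))))))
  →22  S(S(S(S(S(S(S(S(add(SZ, mul(Z, add(SSZ, SZ)))))))))))
  →23  S(S(S(S(S(S(S(S(S(add(Z, mul(Z, add(SSZ, SZ))))))))))))
  →24  S(S(S(S(S(S(S(S(S(mul(Z, add(SSZ, SZ)))))))))))
  →25  S^9(Z)

Answer: YES — reaches normal form S^9(Z) in 25 ≤ 28 steps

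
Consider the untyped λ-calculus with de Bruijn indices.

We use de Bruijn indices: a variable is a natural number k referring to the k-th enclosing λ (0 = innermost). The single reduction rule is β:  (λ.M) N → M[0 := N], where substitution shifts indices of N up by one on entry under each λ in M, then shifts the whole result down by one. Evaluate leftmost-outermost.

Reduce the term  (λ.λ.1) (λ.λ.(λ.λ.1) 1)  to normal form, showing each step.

  start: (λ.λ.1) (λ.λ.(λ.λ.1) 1)
  →1  λ.λ.λ.(λ.λ.1) 1
  →2  λ.λ.λ.λ.2

Answer: normal form = λ.λ.λ.λ.2  (in 2 steps)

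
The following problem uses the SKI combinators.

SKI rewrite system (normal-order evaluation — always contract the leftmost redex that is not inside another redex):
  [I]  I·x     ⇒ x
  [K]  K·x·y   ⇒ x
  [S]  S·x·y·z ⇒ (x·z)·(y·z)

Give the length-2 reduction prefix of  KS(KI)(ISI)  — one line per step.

  start: KS(KI)(ISI)
  step 1: S(ISI)
  step 2: S(SI)

Answer: after 2 steps: S(SI)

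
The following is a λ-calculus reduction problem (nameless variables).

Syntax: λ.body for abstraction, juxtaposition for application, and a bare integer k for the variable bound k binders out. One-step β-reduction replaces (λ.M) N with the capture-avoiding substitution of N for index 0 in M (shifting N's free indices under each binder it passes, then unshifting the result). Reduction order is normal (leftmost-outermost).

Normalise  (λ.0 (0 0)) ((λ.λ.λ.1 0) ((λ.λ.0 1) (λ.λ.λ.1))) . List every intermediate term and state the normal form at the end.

  start: (λ.0 (0 0)) ((λ.λ.λ.1 0) ((λ.λ.0 1) (λ.λ.λ.1)))
  [1] (λ.λ.λ.1 0) ((λ.λ.0 1) (λ.λ.λ.1)) ((λ.λ.λ.1 0) ((λ.λ.0 1) (λ.λ.λ.1)) ((λ.λ.λ.1 0) ((λ.λ.0 1) (λ.λ.λ.1))))
  [2] (λ.λ.1 0) ((λ.λ.λ.1 0) ((λ.λ.0 1) (λ.λ.λ.1)) ((λ.λ.λ.1 0) ((λ.λ.0 1) (λ.λ.λ.1))))
  [3] λ.(λ.λ.λ.1 0) ((λ.λ.0 1) (λ.λ.λ.1)) ((λ.λ.λ.1 0) ((λ.λ.0 1) (λ.λ.λ.1))) 0
  [4] λ.(λ.λ.1 0) ((λ.λ.λ.1 0) ((λ.λ.0 1) (λ.λ.λ.1))) 0
  [5] λ.(λ.(λ.λ.λ.1 0) ((λ.λ.0 1) (λ.λ.λ.1)) 0) 0
  [6] λ.(λ.λ.λ.1 0) ((λ.λ.0 1) (λ.λ.λ.1)) 0
  [7] λ.(λ.λ.1 0) 0
  [8] λ.λ.1 0

Answer: normal form = λ.λ.1 0  (in 8 steps)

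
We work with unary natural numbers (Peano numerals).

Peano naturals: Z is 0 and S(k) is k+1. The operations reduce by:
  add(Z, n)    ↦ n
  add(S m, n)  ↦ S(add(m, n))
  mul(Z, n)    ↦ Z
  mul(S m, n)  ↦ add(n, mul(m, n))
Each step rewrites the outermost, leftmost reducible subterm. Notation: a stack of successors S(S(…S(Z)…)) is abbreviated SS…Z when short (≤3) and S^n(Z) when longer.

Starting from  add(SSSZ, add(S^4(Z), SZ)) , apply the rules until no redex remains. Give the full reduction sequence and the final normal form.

  start: add(SSSZ, add(S^4(Z), SZ))
  step 1: S(add(SSZ, add(S^4(Z), SZ)))
  step 2: S(S(add(SZ, add(S^4(Z), SZ))))
  step 3: S(S(S(add(Z, add(S^4(Z), SZ)))))
  step 4: S(S(S(add(S^4(Z), SZ))))
  step 5: S(S(S(S(add(SSSZ, SZ)))))
  step 6: S(S(S(S(S(add(SSZ, SZ))))))
  step 7: S(S(S(S(S(S(add(SZ, SZ)))))))
  step 8: S(S(S(S(S(S(S(add(Z, SZ))))))))
  step 9: S^8(Z)

Answer: normal form = S^8(Z)  (in 9 steps)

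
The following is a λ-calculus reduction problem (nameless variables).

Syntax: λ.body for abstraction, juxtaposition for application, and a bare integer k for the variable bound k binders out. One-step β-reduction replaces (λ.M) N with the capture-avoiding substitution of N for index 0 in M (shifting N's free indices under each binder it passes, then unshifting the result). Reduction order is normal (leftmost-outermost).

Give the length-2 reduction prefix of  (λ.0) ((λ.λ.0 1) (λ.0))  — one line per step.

Answer: after 2 steps: λ.0 (λ.0)

Working:
  start: (λ.0) ((λ.λ.0 1) (λ.0))
  →1  (λ.λ.0 1) (λ.0)
  →2  λ.0 (λ.0)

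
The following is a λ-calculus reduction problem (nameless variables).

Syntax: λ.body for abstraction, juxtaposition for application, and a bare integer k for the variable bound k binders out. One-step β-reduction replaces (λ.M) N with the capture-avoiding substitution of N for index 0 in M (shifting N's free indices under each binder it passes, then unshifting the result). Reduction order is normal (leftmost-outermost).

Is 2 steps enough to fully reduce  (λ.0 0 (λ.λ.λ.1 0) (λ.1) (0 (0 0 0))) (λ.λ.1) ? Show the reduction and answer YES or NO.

  start: (λ.0 0 (λ.λ.λ.1 0) (λ.1) (0 (0 0 0))) (λ.λ.1)
  [1] (λ.λ.1) (λ.λ.1) (λ.λ.λ.1 0) (λ.λ.λ.1) ((λ.λ.1) ((λ.λ.1) (λ.λ.1) (λ.λ.1)))
  [2] (λ.λ.λ.1) (λ.λ.λ.1 0) (λ.λ.λ.1) ((λ.λ.1) ((λ.λ.1) (λ.λ.1) (λ.λ.1)))

Answer: NO — after 2 steps the term is (λ.λ.λ.1) (λ.λ.λ.1 0) (λ.λ.λ.1) ((λ.λ.1) ((λ.λ.1) (λ.λ.1) (λ.λ.1))), not yet normal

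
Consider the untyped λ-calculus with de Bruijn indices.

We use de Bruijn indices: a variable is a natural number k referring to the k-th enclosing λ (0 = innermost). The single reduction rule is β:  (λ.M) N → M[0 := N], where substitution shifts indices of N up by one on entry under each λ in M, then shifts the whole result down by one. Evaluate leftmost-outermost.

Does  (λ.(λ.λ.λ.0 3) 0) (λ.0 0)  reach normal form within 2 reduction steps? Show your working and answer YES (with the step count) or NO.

Answer: YES — reaches normal form λ.λ.0 (λ.0 0) in 2 ≤ 2 steps

Reduction:
  start: (λ.(λ.λ.λ.0 3) 0) (λ.0 0)
  [1] (λ.λ.λ.0 (λ.0 0)) (λ.0 0)
  [2] λ.λ.0 (λ.0 0)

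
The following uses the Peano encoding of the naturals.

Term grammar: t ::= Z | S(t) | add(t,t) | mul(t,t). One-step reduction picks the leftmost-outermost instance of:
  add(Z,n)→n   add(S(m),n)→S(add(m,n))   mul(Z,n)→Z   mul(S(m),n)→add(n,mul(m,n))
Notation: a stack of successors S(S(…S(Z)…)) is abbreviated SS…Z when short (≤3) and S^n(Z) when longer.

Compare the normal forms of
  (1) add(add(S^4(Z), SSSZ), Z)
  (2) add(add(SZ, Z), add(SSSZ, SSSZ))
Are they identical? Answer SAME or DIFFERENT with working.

Answer: SAME — A ⇓ S^7(Z), B ⇓ S^7(Z)

Working:
Term A:
  start: add(add(S^4(Z), SSSZ), Z)
  step 1: add(S(add(SSSZ, SSSZ)), Z)
  step 2: S(add(add(SSSZ, SSSZ), Z))
  step 3: S(add(S(add(SSZ, SSSZ)), Z))
  step 4: S(S(add(add(SSZ, SSSZ), Z)))
  step 5: S(S(add(S(add(SZ, SSSZ)), Z)))
  step 6: S(S(S(add(add(SZ, SSSZ), Z))))
  step 7: S(S(S(add(S(add(Z, SSSZ)), Z))))
  step 8: S(S(S(S(add(add(Z, SSSZ), Z)))))
  step 9: S(S(S(S(add(SSSZ, Z)))))
  step 10: S(S(S(S(S(add(SSZ, Z))))))
  step 11: S(S(S(S(S(S(add(SZ, Z)))))))
  step 12: S(S(S(S(S(S(S(add(Z, Z))))))))
  step 13: S^7(Z)

Term B:
  start: add(add(SZ, Z), add(SSSZ, SSSZ))
  step 1: add(S(add(Z, Z)), add(SSSZ, SSSZ))
  step 2: S(add(add(Z, Z), add(SSSZ, SSSZ)))
  step 3: S(add(Z, add(SSSZ, SSSZ)))
  step 4: S(add(SSSZ, SSSZ))
  step 5: S(S(add(SSZ, SSSZ)))
  step 6: S(S(S(add(SZ, SSSZ))))
  step 7: S(S(S(S(add(Z, SSSZ)))))
  step 8: S^7(Z)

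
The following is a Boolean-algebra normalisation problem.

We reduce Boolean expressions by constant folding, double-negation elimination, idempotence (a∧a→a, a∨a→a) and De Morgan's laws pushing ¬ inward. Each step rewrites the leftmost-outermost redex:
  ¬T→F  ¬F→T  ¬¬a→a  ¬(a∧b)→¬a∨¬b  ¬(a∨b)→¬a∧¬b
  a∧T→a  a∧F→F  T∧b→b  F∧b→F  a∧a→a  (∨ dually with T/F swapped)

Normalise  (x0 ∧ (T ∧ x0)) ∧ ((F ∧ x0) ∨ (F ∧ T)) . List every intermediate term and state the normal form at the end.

  start: (x0 ∧ (T ∧ x0)) ∧ ((F ∧ x0) ∨ (F ∧ T))
  step 1: (x0 ∧ x0) ∧ ((F ∧ x0) ∨ (F ∧ T))
  step 2: x0 ∧ ((F ∧ x0) ∨ (F ∧ T))
  step 3: x0 ∧ (F ∨ (F ∧ T))
  step 4: x0 ∧ (F ∧ T)
  step 5: x0 ∧ F
  step 6: F

Answer: normal form = F  (in 6 steps)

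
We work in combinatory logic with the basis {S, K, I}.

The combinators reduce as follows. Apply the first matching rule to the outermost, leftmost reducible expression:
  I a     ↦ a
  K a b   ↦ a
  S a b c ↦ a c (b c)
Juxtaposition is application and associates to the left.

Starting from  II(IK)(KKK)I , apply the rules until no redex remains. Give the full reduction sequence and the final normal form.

  start: II(IK)(KKK)I
  step 1: I(IK)(KKK)I
  step 2: IK(KKK)I
  step 3: K(KKK)I
  step 4: KKK
  step 5: K

Answer: normal form = K  (in 5 steps)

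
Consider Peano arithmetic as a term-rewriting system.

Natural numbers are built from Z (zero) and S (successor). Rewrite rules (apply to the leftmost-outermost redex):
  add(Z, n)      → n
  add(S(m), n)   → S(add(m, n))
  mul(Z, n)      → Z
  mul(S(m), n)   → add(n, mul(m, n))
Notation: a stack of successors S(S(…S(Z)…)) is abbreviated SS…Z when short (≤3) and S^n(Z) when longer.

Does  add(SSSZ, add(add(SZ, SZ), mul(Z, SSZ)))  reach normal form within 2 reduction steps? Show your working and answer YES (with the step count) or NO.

  start: add(SSSZ, add(add(SZ, SZ), mul(Z, SSZ)))
  [1] S(add(SSZ, add(add(SZ, SZ), mul(Z, SSZ))))
  [2] S(S(add(SZ, add(add(SZ, SZ), mul(Z, SSZ)))))

Answer: NO — after 2 steps the term is S(S(add(SZ, add(add(SZ, SZ), mul(Z, SSZ))))), not yet normal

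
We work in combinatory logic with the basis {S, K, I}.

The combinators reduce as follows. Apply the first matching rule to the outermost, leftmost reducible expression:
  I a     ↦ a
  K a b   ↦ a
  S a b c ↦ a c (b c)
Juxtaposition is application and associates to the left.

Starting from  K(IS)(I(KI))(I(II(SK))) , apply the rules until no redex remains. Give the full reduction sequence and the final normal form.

  start: K(IS)(I(KI))(I(II(SK)))
  step 1: IS(I(II(SK)))
  step 2: S(I(II(SK)))
  step 3: S(II(SK))
  step 4: S(I(SK))
  step 5: S(SK)

Answer: normal form = S(SK)  (in 5 steps)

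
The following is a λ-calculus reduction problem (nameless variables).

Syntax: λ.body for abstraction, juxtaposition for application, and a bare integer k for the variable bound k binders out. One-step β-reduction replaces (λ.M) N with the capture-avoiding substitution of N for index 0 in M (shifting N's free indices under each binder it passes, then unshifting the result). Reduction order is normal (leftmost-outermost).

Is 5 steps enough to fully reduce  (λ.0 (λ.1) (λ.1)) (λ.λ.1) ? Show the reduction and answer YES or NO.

  start: (λ.0 (λ.1) (λ.1)) (λ.λ.1)
  step 1: (λ.λ.1) (λ.λ.λ.1) (λ.λ.λ.1)
  step 2: (λ.λ.λ.λ.1) (λ.λ.λ.1)
  step 3: λ.λ.λ.1

Answer: YES — reaches normal form λ.λ.λ.1 in 3 ≤ 5 steps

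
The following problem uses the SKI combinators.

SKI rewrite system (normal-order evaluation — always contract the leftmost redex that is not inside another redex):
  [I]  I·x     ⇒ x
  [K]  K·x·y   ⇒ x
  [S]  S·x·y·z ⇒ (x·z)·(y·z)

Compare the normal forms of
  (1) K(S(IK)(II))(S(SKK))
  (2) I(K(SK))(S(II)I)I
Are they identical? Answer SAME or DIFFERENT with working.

Term A:
  start: K(S(IK)(II))(S(SKK))
  step 1: S(IK)(II)
  step 2: SK(II)
  step 3: SKI

Term B:
  start: I(K(SK))(S(II)I)I
  step 1: K(SK)(S(II)I)I
  step 2: SKI

Answer: SAME — A ⇓ SKI, B ⇓ SKI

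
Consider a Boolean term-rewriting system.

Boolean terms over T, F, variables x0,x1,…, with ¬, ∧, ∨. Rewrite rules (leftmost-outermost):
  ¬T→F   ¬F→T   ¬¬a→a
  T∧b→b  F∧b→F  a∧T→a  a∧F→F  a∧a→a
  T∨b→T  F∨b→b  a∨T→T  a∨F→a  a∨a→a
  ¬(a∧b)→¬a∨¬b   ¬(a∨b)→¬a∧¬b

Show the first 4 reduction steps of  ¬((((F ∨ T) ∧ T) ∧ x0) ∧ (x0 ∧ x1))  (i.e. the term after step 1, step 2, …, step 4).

  start: ¬((((F ∨ T) ∧ T) ∧ x0) ∧ (x0 ∧ x1))
  [1] ¬(((F ∨ T) ∧ T) ∧ x0) ∨ ¬(x0 ∧ x1)
  [2] (¬((F ∨ T) ∧ T) ∨ ¬x0) ∨ ¬(x0 ∧ x1)
  [3] ((¬(F ∨ T) ∨ ¬T) ∨ ¬x0) ∨ ¬(x0 ∧ x1)
  [4] (((¬F ∧ ¬T) ∨ ¬T) ∨ ¬x0) ∨ ¬(x0 ∧ x1)

Answer: after 4 steps: (((¬F ∧ ¬T) ∨ ¬T) ∨ ¬x0) ∨ ¬(x0 ∧ x1)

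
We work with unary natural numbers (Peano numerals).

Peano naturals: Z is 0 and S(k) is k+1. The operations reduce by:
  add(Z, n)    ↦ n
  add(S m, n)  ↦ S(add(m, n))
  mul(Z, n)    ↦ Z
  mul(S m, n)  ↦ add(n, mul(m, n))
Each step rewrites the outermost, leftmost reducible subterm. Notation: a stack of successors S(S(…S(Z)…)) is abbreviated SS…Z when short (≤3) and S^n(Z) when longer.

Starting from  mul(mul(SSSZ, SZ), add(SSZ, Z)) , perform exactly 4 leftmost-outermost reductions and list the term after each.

Answer: after 4 steps: add(S(add(SZ, Z)), mul(add(Z, mul(SSZ, SZ)), add(SSZ, Z)))

Working:
  start: mul(mul(SSSZ, SZ), add(SSZ, Z))
  step 1: mul(add(SZ, mul(SSZ, SZ)), add(SSZ, Z))
  step 2: mul(S(add(Z, mul(SSZ, SZ))), add(SSZ, Z))
  step 3: add(add(SSZ, Z), mul(add(Z, mul(SSZ, SZ)), add(SSZ, Z)))
  step 4: add(S(add(SZ, Z)), mul(add(Z, mul(SSZ, SZ)), add(SSZ, Z)))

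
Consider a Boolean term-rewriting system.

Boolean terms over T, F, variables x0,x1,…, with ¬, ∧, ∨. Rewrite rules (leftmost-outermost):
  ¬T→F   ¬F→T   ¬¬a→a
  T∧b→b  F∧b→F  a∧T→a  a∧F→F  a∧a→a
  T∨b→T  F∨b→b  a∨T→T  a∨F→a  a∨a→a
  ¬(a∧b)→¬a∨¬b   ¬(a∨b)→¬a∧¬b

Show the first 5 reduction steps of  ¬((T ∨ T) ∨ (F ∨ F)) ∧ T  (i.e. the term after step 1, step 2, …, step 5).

Answer: after 5 steps: F ∧ ¬(F ∨ F)

Reduction:
  start: ¬((T ∨ T) ∨ (F ∨ F)) ∧ T
  [1] ¬((T ∨ T) ∨ (F ∨ F))
  [2] ¬(T ∨ T) ∧ ¬(F ∨ F)
  [3] (¬T ∧ ¬T) ∧ ¬(F ∨ F)
  [4] ¬T ∧ ¬(F ∨ F)
  [5] F ∧ ¬(F ∨ F)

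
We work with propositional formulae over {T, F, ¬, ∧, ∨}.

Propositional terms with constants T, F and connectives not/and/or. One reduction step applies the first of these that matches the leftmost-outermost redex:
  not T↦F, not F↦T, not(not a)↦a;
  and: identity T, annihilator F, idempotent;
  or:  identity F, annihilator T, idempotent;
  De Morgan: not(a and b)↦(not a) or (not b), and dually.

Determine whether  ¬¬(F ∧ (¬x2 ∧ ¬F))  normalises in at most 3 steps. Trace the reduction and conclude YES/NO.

  start: ¬¬(F ∧ (¬x2 ∧ ¬F))
  step 1: F ∧ (¬x2 ∧ ¬F)
  step 2: F

Answer: YES — reaches normal form F in 2 ≤ 3 steps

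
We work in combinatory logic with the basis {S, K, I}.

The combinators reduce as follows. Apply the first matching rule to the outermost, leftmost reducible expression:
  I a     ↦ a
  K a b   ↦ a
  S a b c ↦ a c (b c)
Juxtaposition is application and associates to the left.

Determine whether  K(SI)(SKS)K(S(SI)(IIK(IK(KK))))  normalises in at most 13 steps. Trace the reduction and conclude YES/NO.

  start: K(SI)(SKS)K(S(SI)(IIK(IK(KK))))
  step 1: SIK(S(SI)(IIK(IK(KK))))
  step 2: I(S(SI)(IIK(IK(KK))))(K(S(SI)(IIK(IK(KK)))))
  step 3: S(SI)(IIK(IK(KK)))(K(S(SI)(IIK(IK(KK)))))
  step 4: SI(K(S(SI)(IIK(IK(KK)))))(IIK(IK(KK))(K(S(SI)(IIK(IK(KK))))))
  step 5: I(IIK(IK(KK))(K(S(SI)(IIK(IK(KK))))))(K(S(SI)(IIK(IK(KK))))(IIK(IK(KK))(K(S(SI)(IIK(IK(KK)))))))
  step 6: IIK(IK(KK))(K(S(SI)(IIK(IK(KK)))))(K(S(SI)(IIK(IK(KK))))(IIK(IK(KK))(K(S(SI)(IIK(IK(KK)))))))
  step 7: IK(IK(KK))(K(S(SI)(IIK(IK(KK)))))(K(S(SI)(IIK(IK(KK))))(IIK(IK(KK))(K(S(SI)(IIK(IK(KK)))))))
  step 8: K(IK(KK))(K(S(SI)(IIK(IK(KK)))))(K(S(SI)(IIK(IK(KK))))(IIK(IK(KK))(K(S(SI)(IIK(IK(KK)))))))
  step 9: IK(KK)(K(S(SI)(IIK(IK(KK))))(IIK(IK(KK))(K(S(SI)(IIK(IK(KK)))))))
  step 10: K(KK)(K(S(SI)(IIK(IK(KK))))(IIK(IK(KK))(K(S(SI)(IIK(IK(KK)))))))
  step 11: KK

Answer: YES — reaches normal form KK in 11 ≤ 13 steps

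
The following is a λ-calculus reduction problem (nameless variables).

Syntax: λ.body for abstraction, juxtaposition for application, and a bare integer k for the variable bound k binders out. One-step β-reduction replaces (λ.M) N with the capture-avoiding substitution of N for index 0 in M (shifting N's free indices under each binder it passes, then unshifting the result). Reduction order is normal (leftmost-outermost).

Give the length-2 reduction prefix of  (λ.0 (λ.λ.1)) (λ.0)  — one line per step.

  start: (λ.0 (λ.λ.1)) (λ.0)
  [1] (λ.0) (λ.λ.1)
  [2] λ.λ.1

Answer: after 2 steps: λ.λ.1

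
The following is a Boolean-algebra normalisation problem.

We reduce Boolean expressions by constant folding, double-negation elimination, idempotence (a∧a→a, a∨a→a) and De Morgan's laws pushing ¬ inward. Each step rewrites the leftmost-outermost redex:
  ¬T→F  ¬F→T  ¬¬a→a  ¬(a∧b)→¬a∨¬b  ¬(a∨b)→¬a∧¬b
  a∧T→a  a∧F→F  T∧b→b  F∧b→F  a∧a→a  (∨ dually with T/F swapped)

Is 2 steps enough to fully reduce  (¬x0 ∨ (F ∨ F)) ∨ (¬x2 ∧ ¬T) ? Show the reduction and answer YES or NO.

Answer: NO — after 2 steps the term is ¬x0 ∨ (¬x2 ∧ ¬T), not yet normal

Derivation:
  start: (¬x0 ∨ (F ∨ F)) ∨ (¬x2 ∧ ¬T)
  →1  (¬x0 ∨ F) ∨ (¬x2 ∧ ¬T)
  →2  ¬x0 ∨ (¬x2 ∧ ¬T)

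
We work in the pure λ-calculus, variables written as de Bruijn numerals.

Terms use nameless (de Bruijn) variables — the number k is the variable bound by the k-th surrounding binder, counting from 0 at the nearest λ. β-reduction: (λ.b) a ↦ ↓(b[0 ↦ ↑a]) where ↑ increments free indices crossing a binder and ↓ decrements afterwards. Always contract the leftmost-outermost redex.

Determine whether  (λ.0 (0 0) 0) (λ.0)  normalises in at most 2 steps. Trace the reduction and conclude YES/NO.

Answer: NO — after 2 steps the term is (λ.0) (λ.0) (λ.0), not yet normal

Working:
  start: (λ.0 (0 0) 0) (λ.0)
  [1] (λ.0) ((λ.0) (λ.0)) (λ.0)
  [2] (λ.0) (λ.0) (λ.0)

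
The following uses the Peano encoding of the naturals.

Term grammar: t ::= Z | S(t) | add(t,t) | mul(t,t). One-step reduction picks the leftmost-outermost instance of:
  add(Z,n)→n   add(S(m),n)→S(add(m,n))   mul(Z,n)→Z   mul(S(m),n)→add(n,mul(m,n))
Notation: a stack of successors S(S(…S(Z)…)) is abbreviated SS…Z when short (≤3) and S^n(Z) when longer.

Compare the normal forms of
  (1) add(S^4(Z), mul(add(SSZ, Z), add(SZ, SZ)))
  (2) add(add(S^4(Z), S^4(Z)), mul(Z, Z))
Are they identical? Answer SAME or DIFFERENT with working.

Term A:
  start: add(S^4(Z), mul(add(SSZ, Z), add(SZ, SZ)))
  →1  S(add(SSSZ, mul(add(SSZ, Z), add(SZ, SZ))))
  →2  S(S(add(SSZ, mul(add(SSZ, Z), add(SZ, SZ)))))
  →3  S(S(S(add(SZ, mul(add(SSZ, Z), add(SZ, SZ))))))
  →4  S(S(S(S(add(Z, mul(add(SSZ, Z), add(SZ, SZ)))))))
  →5  S(S(S(S(mul(add(SSZ, Z), add(SZ, SZ))))))
  →6  S(S(S(S(mul(S(add(SZ, Z)), add(SZ, SZ))))))
  →7  S(S(S(S(add(add(SZ, SZ), mul(add(SZ, Z), add(SZ, SZ)))))))
  →8  S(S(S(S(add(S(add(Z, SZ)), mul(add(SZ, Z), add(SZ, SZ)))))))
  →9  S(S(S(S(S(add(add(Z, SZ), mul(add(SZ, Z), add(SZ, SZ))))))))
  →10  S(S(S(S(S(add(SZ, mul(add(SZ, Z), add(SZ, SZ))))))))
  →11  S(S(S(S(S(S(add(Z, mul(add(SZ, Z), add(SZ, SZ)))))))))
  →12  S(S(S(S(S(S(mul(add(SZ, Z), add(SZ, SZ))))))))
  →13  S(S(S(S(S(S(mul(S(add(Z, Z)), add(SZ, SZ))))))))
  →14  S(S(S(S(S(S(add(add(SZ, SZ), mul(add(Z, Z), add(SZ, SZ)))))))))
  →15  S(S(S(S(S(S(add(S(add(Z, SZ)), mul(add(Z, Z), add(SZ, SZ)))))))))
  →16  S(S(S(S(S(S(S(add(add(Z, SZ), mul(add(Z, Z), add(SZ, SZ))))))))))
  →17  S(S(S(S(S(S(S(add(SZ, mul(add(Z, Z), add(SZ, SZ))))))))))
  →18  S(S(S(S(S(S(S(S(add(Z, mul(add(Z, Z), add(SZ, SZ)))))))))))
  →19  S(S(S(S(S(S(S(S(mul(add(Z, Z), add(SZ, SZ))))))))))
  →20  S(S(S(S(S(S(S(S(mul(Z, add(SZ, SZ))))))))))
  →21  S^8(Z)

Term B:
  start: add(add(S^4(Z), S^4(Z)), mul(Z, Z))
  →1  add(S(add(SSSZ, S^4(Z))), mul(Z, Z))
  →2  S(add(add(SSSZ, S^4(Z)), mul(Z, Z)))
  →3  S(add(S(add(SSZ, S^4(Z))), mul(Z, Z)))
  →4  S(S(add(add(SSZ, S^4(Z)), mul(Z, Z))))
  →5  S(S(add(S(add(SZ, S^4(Z))), mul(Z, Z))))
  →6  S(S(S(add(add(SZ, S^4(Z)), mul(Z, Z)))))
  →7  S(S(S(add(S(add(Z, S^4(Z))), mul(Z, Z)))))
  →8  S(S(S(S(add(add(Z, S^4(Z)), mul(Z, Z))))))
  →9  S(S(S(S(add(S^4(Z), mul(Z, Z))))))
  →10  S(S(S(S(S(add(SSSZ, mul(Z, Z)))))))
  →11  S(S(S(S(S(S(add(SSZ, mul(Z, Z))))))))
  →12  S(S(S(S(S(S(S(add(SZ, mul(Z, Z)))))))))
  →13  S(S(S(S(S(S(S(S(add(Z, mul(Z, Z))))))))))
  →14  S(S(S(S(S(S(S(S(mul(Z, Z)))))))))
  →15  S^8(Z)

Answer: SAME — A ⇓ S^8(Z), B ⇓ S^8(Z)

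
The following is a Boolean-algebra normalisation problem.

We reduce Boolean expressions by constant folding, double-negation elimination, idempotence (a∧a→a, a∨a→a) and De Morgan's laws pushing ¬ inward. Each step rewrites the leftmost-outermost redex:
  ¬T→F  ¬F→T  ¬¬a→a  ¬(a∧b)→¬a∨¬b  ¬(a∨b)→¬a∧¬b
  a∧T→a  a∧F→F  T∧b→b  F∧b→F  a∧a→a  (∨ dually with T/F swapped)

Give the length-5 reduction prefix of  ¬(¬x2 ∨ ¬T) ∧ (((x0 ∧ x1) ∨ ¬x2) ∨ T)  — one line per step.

Answer: after 5 steps: x2 ∧ T

Derivation:
  start: ¬(¬x2 ∨ ¬T) ∧ (((x0 ∧ x1) ∨ ¬x2) ∨ T)
  →1  (¬¬x2 ∧ ¬¬T) ∧ (((x0 ∧ x1) ∨ ¬x2) ∨ T)
  →2  (x2 ∧ ¬¬T) ∧ (((x0 ∧ x1) ∨ ¬x2) ∨ T)
  →3  (x2 ∧ T) ∧ (((x0 ∧ x1) ∨ ¬x2) ∨ T)
  →4  x2 ∧ (((x0 ∧ x1) ∨ ¬x2) ∨ T)
  →5  x2 ∧ T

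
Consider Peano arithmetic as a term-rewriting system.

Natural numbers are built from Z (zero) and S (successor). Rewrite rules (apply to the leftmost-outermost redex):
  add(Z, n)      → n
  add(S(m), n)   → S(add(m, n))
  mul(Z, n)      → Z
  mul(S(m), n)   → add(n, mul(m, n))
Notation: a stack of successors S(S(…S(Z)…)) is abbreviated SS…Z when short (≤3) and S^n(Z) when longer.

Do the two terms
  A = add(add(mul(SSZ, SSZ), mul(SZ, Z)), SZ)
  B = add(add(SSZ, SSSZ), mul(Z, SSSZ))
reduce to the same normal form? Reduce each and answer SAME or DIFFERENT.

Term A:
  start: add(add(mul(SSZ, SSZ), mul(SZ, Z)), SZ)
  step 1: add(add(add(SSZ, mul(SZ, SSZ)), mul(SZ, Z)), SZ)
  step 2: add(add(S(add(SZ, mul(SZ, SSZ))), mul(SZ, Z)), SZ)
  step 3: add(S(add(add(SZ, mul(SZ, SSZ)), mul(SZ, Z))), SZ)
  step 4: S(add(add(add(SZ, mul(SZ, SSZ)), mul(SZ, Z)), SZ))
  step 5: S(add(add(S(add(Z, mul(SZ, SSZ))), mul(SZ, Z)), SZ))
  step 6: S(add(S(add(add(Z, mul(SZ, SSZ)), mul(SZ, Z))), SZ))
  step 7: S(S(add(add(add(Z, mul(SZ, SSZ)), mul(SZ, Z)), SZ)))
  step 8: S(S(add(add(mul(SZ, SSZ), mul(SZ, Z)), SZ)))
  step 9: S(S(add(add(add(SSZ, mul(Z, SSZ)), mul(SZ, Z)), SZ)))
  step 10: S(S(add(add(S(add(SZ, mul(Z, SSZ))), mul(SZ, Z)), SZ)))
  step 11: S(S(add(S(add(add(SZ, mul(Z, SSZ)), mul(SZ, Z))), SZ)))
  step 12: S(S(S(add(add(add(SZ, mul(Z, SSZ)), mul(SZ, Z)), SZ))))
  step 13: S(S(S(add(add(S(add(Z, mul(Z, SSZ))), mul(SZ, Z)), SZ))))
  step 14: S(S(S(add(S(add(add(Z, mul(Z, SSZ)), mul(SZ, Z))), SZ))))
  step 15: S(S(S(S(add(add(add(Z, mul(Z, SSZ)), mul(SZ, Z)), SZ)))))
  step 16: S(S(S(S(add(add(mul(Z, SSZ), mul(SZ, Z)), SZ)))))
  step 17: S(S(S(S(add(add(Z, mul(SZ, Z)), SZ)))))
  step 18: S(S(S(S(add(mul(SZ, Z), SZ)))))
  step 19: S(S(S(S(add(add(Z, mul(Z, Z)), SZ)))))
  step 20: S(S(S(S(add(mul(Z, Z), SZ)))))
  step 21: S(S(S(S(add(Z, SZ)))))
  step 22: S^5(Z)

Term B:
  start: add(add(SSZ, SSSZ), mul(Z, SSSZ))
  step 1: add(S(add(SZ, SSSZ)), mul(Z, SSSZ))
  step 2: S(add(add(SZ, SSSZ), mul(Z, SSSZ)))
  step 3: S(add(S(add(Z, SSSZ)), mul(Z, SSSZ)))
  step 4: S(S(add(add(Z, SSSZ), mul(Z, SSSZ))))
  step 5: S(S(add(SSSZ, mul(Z, SSSZ))))
  step 6: S(S(S(add(SSZ, mul(Z, SSSZ)))))
  step 7: S(S(S(S(add(SZ, mul(Z, SSSZ))))))
  step 8: S(S(S(S(S(add(Z, mul(Z, SSSZ)))))))
  step 9: S(S(S(S(S(mul(Z, SSSZ))))))
  step 10: S^5(Z)

Answer: SAME — A ⇓ S^5(Z), B ⇓ S^5(Z)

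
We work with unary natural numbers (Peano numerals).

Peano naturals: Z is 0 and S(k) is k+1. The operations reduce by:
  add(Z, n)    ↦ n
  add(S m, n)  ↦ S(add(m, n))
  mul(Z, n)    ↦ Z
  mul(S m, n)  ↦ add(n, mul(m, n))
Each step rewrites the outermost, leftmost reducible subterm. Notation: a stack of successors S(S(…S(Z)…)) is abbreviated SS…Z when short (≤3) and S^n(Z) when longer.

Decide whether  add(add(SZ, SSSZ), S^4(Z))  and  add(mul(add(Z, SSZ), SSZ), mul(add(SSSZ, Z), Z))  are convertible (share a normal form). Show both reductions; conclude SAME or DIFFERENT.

Answer: DIFFERENT — A ⇓ S^8(Z), B ⇓ S^4(Z)

Reduction:
Term A:
  start: add(add(SZ, SSSZ), S^4(Z))
  step 1: add(S(add(Z, SSSZ)), S^4(Z))
  step 2: S(add(add(Z, SSSZ), S^4(Z)))
  step 3: S(add(SSSZ, S^4(Z)))
  step 4: S(S(add(SSZ, S^4(Z))))
  step 5: S(S(S(add(SZ, S^4(Z)))))
  step 6: S(S(S(S(add(Z, S^4(Z))))))
  step 7: S^8(Z)

Term B:
  start: add(mul(add(Z, SSZ), SSZ), mul(add(SSSZ, Z), Z))
  step 1: add(mul(SSZ, SSZ), mul(add(SSSZ, Z), Z))
  step 2: add(add(SSZ, mul(SZ, SSZ)), mul(add(SSSZ, Z), Z))
  step 3: add(S(add(SZ, mul(SZ, SSZ))), mul(add(SSSZ, Z), Z))
  step 4: S(add(add(SZ, mul(SZ, SSZ)), mul(add(SSSZ, Z), Z)))
  step 5: S(add(S(add(Z, mul(SZ, SSZ))), mul(add(SSSZ, Z), Z)))
  step 6: S(S(add(add(Z, mul(SZ, SSZ)), mul(add(SSSZ, Z), Z))))
  step 7: S(S(add(mul(SZ, SSZ), mul(add(SSSZ, Z), Z))))
  step 8: S(S(add(add(SSZ, mul(Z, SSZ)), mul(add(SSSZ, Z), Z))))
  step 9: S(S(add(S(add(SZ, mul(Z, SSZ))), mul(add(SSSZ, Z), Z))))
  step 10: S(S(S(add(add(SZ, mul(Z, SSZ)), mul(add(SSSZ, Z), Z)))))
  step 11: S(S(S(add(S(add(Z, mul(Z, SSZ))), mul(add(SSSZ, Z), Z)))))
  step 12: S(S(S(S(add(add(Z, mul(Z, SSZ)), mul(add(SSSZ, Z), Z))))))
  step 13: S(S(S(S(add(mul(Z, SSZ), mul(add(SSSZ, Z), Z))))))
  step 14: S(S(S(S(add(Z, mul(add(SSSZ, Z), Z))))))
  step 15: S(S(S(S(mul(add(SSSZ, Z), Z)))))
  step 16: S(S(S(S(mul(S(add(SSZ, Z)), Z)))))
  step 17: S(S(S(S(add(Z, mul(add(SSZ, Z), Z))))))
  step 18: S(S(S(S(mul(add(SSZ, Z), Z)))))
  step 19: S(S(S(S(mul(S(add(SZ, Z)), Z)))))
  step 20: S(S(S(S(add(Z, mul(add(SZ, Z), Z))))))
  step 21: S(S(S(S(mul(add(SZ, Z), Z)))))
  step 22: S(S(S(S(mul(S(add(Z, Z)), Z)))))
  step 23: S(S(S(S(add(Z, mul(add(Z, Z), Z))))))
  step 24: S(S(S(S(mul(add(Z, Z), Z)))))
  step 25: S(S(S(S(mul(Z, Z)))))
  step 26: S^4(Z)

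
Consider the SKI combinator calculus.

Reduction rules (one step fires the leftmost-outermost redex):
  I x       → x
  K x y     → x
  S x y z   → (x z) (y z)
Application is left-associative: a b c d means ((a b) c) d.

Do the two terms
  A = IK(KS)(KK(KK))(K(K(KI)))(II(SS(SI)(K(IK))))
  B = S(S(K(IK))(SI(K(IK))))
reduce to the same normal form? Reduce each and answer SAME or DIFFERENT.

Answer: SAME — A ⇓ S(S(KK)(SI(KK))), B ⇓ S(S(KK)(SI(KK)))

Derivation:
Term A:
  start: IK(KS)(KK(KK))(K(K(KI)))(II(SS(SI)(K(IK))))
  [1] K(KS)(KK(KK))(K(K(KI)))(II(SS(SI)(K(IK))))
  [2] KS(K(K(KI)))(II(SS(SI)(K(IK))))
  [3] S(II(SS(SI)(K(IK))))
  [4] S(I(SS(SI)(K(IK))))
  [5] S(SS(SI)(K(IK)))
  [6] S(S(K(IK))(SI(K(IK))))
  [7] S(S(KK)(SI(K(IK))))
  [8] S(S(KK)(SI(KK)))

Term B:
  start: S(S(K(IK))(SI(K(IK))))
  [1] S(S(KK)(SI(K(IK))))
  [2] S(S(KK)(SI(KK)))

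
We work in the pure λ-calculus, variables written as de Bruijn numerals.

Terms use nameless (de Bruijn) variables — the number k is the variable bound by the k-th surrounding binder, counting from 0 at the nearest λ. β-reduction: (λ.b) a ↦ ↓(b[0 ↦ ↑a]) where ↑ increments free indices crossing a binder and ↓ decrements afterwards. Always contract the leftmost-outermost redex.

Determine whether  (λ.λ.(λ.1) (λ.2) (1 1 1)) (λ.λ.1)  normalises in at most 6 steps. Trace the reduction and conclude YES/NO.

Answer: YES — reaches normal form λ.0 (λ.λ.1) in 4 ≤ 6 steps

Derivation:
  start: (λ.λ.(λ.1) (λ.2) (1 1 1)) (λ.λ.1)
  step 1: λ.(λ.1) (λ.λ.λ.1) ((λ.λ.1) (λ.λ.1) (λ.λ.1))
  step 2: λ.0 ((λ.λ.1) (λ.λ.1) (λ.λ.1))
  step 3: λ.0 ((λ.λ.λ.1) (λ.λ.1))
  step 4: λ.0 (λ.λ.1)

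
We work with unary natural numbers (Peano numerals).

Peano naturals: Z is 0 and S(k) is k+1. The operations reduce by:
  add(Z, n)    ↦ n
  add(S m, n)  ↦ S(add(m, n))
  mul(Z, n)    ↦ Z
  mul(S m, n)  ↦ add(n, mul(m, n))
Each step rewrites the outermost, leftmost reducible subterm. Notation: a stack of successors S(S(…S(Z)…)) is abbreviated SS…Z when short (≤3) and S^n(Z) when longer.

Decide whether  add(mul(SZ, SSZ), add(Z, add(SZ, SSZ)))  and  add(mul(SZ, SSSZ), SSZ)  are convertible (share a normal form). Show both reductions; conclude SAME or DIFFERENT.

Answer: SAME — A ⇓ S^5(Z), B ⇓ S^5(Z)

Working:
Term A:
  start: add(mul(SZ, SSZ), add(Z, add(SZ, SSZ)))
  →1  add(add(SSZ, mul(Z, SSZ)), add(Z, add(SZ, SSZ)))
  →2  add(S(add(SZ, mul(Z, SSZ))), add(Z, add(SZ, SSZ)))
  →3  S(add(add(SZ, mul(Z, SSZ)), add(Z, add(SZ, SSZ))))
  →4  S(add(S(add(Z, mul(Z, SSZ))), add(Z, add(SZ, SSZ))))
  →5  S(S(add(add(Z, mul(Z, SSZ)), add(Z, add(SZ, SSZ)))))
  →6  S(S(add(mul(Z, SSZ), add(Z, add(SZ, SSZ)))))
  →7  S(S(add(Z, add(Z, add(SZ, SSZ)))))
  →8  S(S(add(Z, add(SZ, SSZ))))
  →9  S(S(add(SZ, SSZ)))
  →10  S(S(S(add(Z, SSZ))))
  →11  S^5(Z)

Term B:
  start: add(mul(SZ, SSSZ), SSZ)
  →1  add(add(SSSZ, mul(Z, SSSZ)), SSZ)
  →2  add(S(add(SSZ, mul(Z, SSSZ))), SSZ)
  →3  S(add(add(SSZ, mul(Z, SSSZ)), SSZ))
  →4  S(add(S(add(SZ, mul(Z, SSSZ))), SSZ))
  →5  S(S(add(add(SZ, mul(Z, SSSZ)), SSZ)))
  →6  S(S(add(S(add(Z, mul(Z, SSSZ))), SSZ)))
  →7  S(S(S(add(add(Z, mul(Z, SSSZ)), SSZ))))
  →8  S(S(S(add(mul(Z, SSSZ), SSZ))))
  →9  S(S(S(add(Z, SSZ))))
  →10  S^5(Z)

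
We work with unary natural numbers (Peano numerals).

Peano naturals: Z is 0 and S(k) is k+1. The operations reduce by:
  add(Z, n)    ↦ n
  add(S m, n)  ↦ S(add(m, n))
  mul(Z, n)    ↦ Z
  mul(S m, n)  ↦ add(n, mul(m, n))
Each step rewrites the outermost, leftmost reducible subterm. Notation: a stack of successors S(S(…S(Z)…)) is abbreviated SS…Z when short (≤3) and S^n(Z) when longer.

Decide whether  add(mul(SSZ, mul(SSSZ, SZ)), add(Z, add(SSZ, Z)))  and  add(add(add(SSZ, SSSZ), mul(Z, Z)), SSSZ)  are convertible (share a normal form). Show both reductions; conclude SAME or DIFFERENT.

Answer: SAME — A ⇓ S^8(Z), B ⇓ S^8(Z)

Reduction:
Term A:
  start: add(mul(SSZ, mul(SSSZ, SZ)), add(Z, add(SSZ, Z)))
  [1] add(add(mul(SSSZ, SZ), mul(SZ, mul(SSSZ, SZ))), add(Z, add(SSZ, Z)))
  [2] add(add(add(SZ, mul(SSZ, SZ)), mul(SZ, mul(SSSZ, SZ))), add(Z, add(SSZ, Z)))
  [3] add(add(S(add(Z, mul(SSZ, SZ))), mul(SZ, mul(SSSZ, SZ))), add(Z, add(SSZ, Z)))
  [4] add(S(add(add(Z, mul(SSZ, SZ)), mul(SZ, mul(SSSZ, SZ)))), add(Z, add(SSZ, Z)))
  [5] S(add(add(add(Z, mul(SSZ, SZ)), mul(SZ, mul(SSSZ, SZ))), add(Z, add(SSZ, Z))))
  [6] S(add(add(mul(SSZ, SZ), mul(SZ, mul(SSSZ, SZ))), add(Z, add(SSZ, Z))))
  [7] S(add(add(add(SZ, mul(SZ, SZ)), mul(SZ, mul(SSSZ, SZ))), add(Z, add(SSZ, Z))))
  [8] S(add(add(S(add(Z, mul(SZ, SZ))), mul(SZ, mul(SSSZ, SZ))), add(Z, add(SSZ, Z))))
  [9] S(add(S(add(add(Z, mul(SZ, SZ)), mul(SZ, mul(SSSZ, SZ)))), add(Z, add(SSZ, Z))))
  [10] S(S(add(add(add(Z, mul(SZ, SZ)), mul(SZ, mul(SSSZ, SZ))), add(Z, add(SSZ, Z)))))
  [11] S(S(add(add(mul(SZ, SZ), mul(SZ, mul(SSSZ, SZ))), add(Z, add(SSZ, Z)))))
  [12] S(S(add(add(add(SZ, mul(Z, SZ)), mul(SZ, mul(SSSZ, SZ))), add(Z, add(SSZ, Z)))))
  [13] S(S(add(add(S(add(Z, mul(Z, SZ))), mul(SZ, mul(SSSZ, SZ))), add(Z, add(SSZ, Z)))))
  [14] S(S(add(S(add(add(Z, mul(Z, SZ)), mul(SZ, mul(SSSZ, SZ)))), add(Z, add(SSZ, Z)))))
  [15] S(S(S(add(add(add(Z, mul(Z, SZ)), mul(SZ, mul(SSSZ, SZ))), add(Z, add(SSZ, Z))))))
  [16] S(S(S(add(add(mul(Z, SZ), mul(SZ, mul(SSSZ, SZ))), add(Z, add(SSZ, Z))))))
  [17] S(S(S(add(add(Z, mul(SZ, mul(SSSZ, SZ))), add(Z, add(SSZ, Z))))))
  [18] S(S(S(add(mul(SZ, mul(SSSZ, SZ)), add(Z, add(SSZ, Z))))))
  [19] S(S(S(add(add(mul(SSSZ, SZ), mul(Z, mul(SSSZ, SZ))), add(Z, add(SSZ, Z))))))
  [20] S(S(S(add(add(add(SZ, mul(SSZ, SZ)), mul(Z, mul(SSSZ, SZ))), add(Z, add(SSZ, Z))))))
  [21] S(S(S(add(add(S(add(Z, mul(SSZ, SZ))), mul(Z, mul(SSSZ, SZ))), add(Z, add(SSZ, Z))))))
  [22] S(S(S(add(S(add(add(Z, mul(SSZ, SZ)), mul(Z, mul(SSSZ, SZ)))), add(Z, add(SSZ, Z))))))
  [23] S(S(S(S(add(add(add(Z, mul(SSZ, SZ)), mul(Z, mul(SSSZ, SZ))), add(Z, add(SSZ, Z)))))))
  [24] S(S(S(S(add(add(mul(SSZ, SZ), mul(Z, mul(SSSZ, SZ))), add(Z, add(SSZ, Z)))))))
  [25] S(S(S(S(add(add(add(SZ, mul(SZ, SZ)), mul(Z, mul(SSSZ, SZ))), add(Z, add(SSZ, Z)))))))
  [26] S(S(S(S(add(add(S(add(Z, mul(SZ, SZ))), mul(Z, mul(SSSZ, SZ))), add(Z, add(SSZ, Z)))))))
  [27] S(S(S(S(add(S(add(add(Z, mul(SZ, SZ)), mul(Z, mul(SSSZ, SZ)))), add(Z, add(SSZ, Z)))))))
  [28] S(S(S(S(S(add(add(add(Z, mul(SZ, SZ)), mul(Z, mul(SSSZ, SZ))), add(Z, add(SSZ, Z))))))))
  [29] S(S(S(S(S(add(add(mul(SZ, SZ), mul(Z, mul(SSSZ, SZ))), add(Z, add(SSZ, Z))))))))
  [30] S(S(S(S(S(add(add(add(SZ, mul(Z, SZ)), mul(Z, mul(SSSZ, SZ))), add(Z, add(SSZ, Z))))))))
  [31] S(S(S(S(S(add(add(S(add(Z, mul(Z, SZ))), mul(Z, mul(SSSZ, SZ))), add(Z, add(SSZ, Z))))))))
  [32] S(S(S(S(S(add(S(add(add(Z, mul(Z, SZ)), mul(Z, mul(SSSZ, SZ)))), add(Z, add(SSZ, Z))))))))
  [33] S(S(S(S(S(S(add(add(add(Z, mul(Z, SZ)), mul(Z, mul(SSSZ, SZ))), add(Z, add(SSZ, Z)))))))))
  [34] S(S(S(S(S(S(add(add(mul(Z, SZ), mul(Z, mul(SSSZ, SZ))), add(Z, add(SSZ, Z)))))))))
  [35] S(S(S(S(S(S(add(add(Z, mul(Z, mul(SSSZ, SZ))), add(Z, add(SSZ, Z)))))))))
  [36] S(S(S(S(S(S(add(mul(Z, mul(SSSZ, SZ)), add(Z, add(SSZ, Z)))))))))
  [37] S(S(S(S(S(S(add(Z, add(Z, add(SSZ, Z)))))))))
  [38] S(S(S(S(S(S(add(Z, add(SSZ, Z))))))))
  [39] S(S(S(S(S(S(add(SSZ, Z)))))))
  [40] S(S(S(S(S(S(S(add(SZ, Z))))))))
  [41] S(S(S(S(S(S(S(S(add(Z, Z)))))))))
  [42] S^8(Z)

Term B:
  start: add(add(add(SSZ, SSSZ), mul(Z, Z)), SSSZ)
  [1] add(add(S(add(SZ, SSSZ)), mul(Z, Z)), SSSZ)
  [2] add(S(add(add(SZ, SSSZ), mul(Z, Z))), SSSZ)
  [3] S(add(add(add(SZ, SSSZ), mul(Z, Z)), SSSZ))
  [4] S(add(add(S(add(Z, SSSZ)), mul(Z, Z)), SSSZ))
  [5] S(add(S(add(add(Z, SSSZ), mul(Z, Z))), SSSZ))
  [6] S(S(add(add(add(Z, SSSZ), mul(Z, Z)), SSSZ)))
  [7] S(S(add(add(SSSZ, mul(Z, Z)), SSSZ)))
  [8] S(S(add(S(add(SSZ, mul(Z, Z))), SSSZ)))
  [9] S(S(S(add(add(SSZ, mul(Z, Z)), SSSZ))))
  [10] S(S(S(add(S(add(SZ, mul(Z, Z))), SSSZ))))
  [11] S(S(S(S(add(add(SZ, mul(Z, Z)), SSSZ)))))
  [12] S(S(S(S(add(S(add(Z, mul(Z, Z))), SSSZ)))))
  [13] S(S(S(S(S(add(add(Z, mul(Z, Z)), SSSZ))))))
  [14] S(S(S(S(S(add(mul(Z, Z), SSSZ))))))
  [15] S(S(S(S(S(add(Z, SSSZ))))))
  [16] S^8(Z)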